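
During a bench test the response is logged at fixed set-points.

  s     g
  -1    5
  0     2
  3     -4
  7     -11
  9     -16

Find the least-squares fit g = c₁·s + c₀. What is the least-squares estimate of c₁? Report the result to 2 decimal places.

Normal-equation sums: Σs·s = 140, Σs = 18, Σ1 = 5.
And Σs·g = -238, Σg = -24.
So AᵀA·[c₁, c₀]ᵀ = Aᵀg: [[140, 18]; [18, 5]]·[c₁, c₀]ᵀ = [-238, -24]ᵀ.
Δ = 140·5 − 18² = 376.
c₁ = ((-238)·5 − 18·(-24))/376 = -379/188; c₀ = (140·(-24) − 18·(-238))/376 = 231/94.

c₁ = -2.02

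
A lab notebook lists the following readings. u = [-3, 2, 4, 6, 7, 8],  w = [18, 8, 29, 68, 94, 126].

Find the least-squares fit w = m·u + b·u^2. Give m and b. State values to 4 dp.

m = -0.3707, b = 1.9874

Entries of XᵀX: Σu·u = 178, Σu·u^2 = 1116, Σu^2·u^2 = 8146.
Moment sums: Σu·w = 2152, Σu^2·w = 15776.
XᵀX·[m, b]ᵀ = Xᵀw becomes [[178, 1116]; [1116, 8146]]·[m, b]ᵀ = [2152, 15776]ᵀ.
Eliminating b: 8146·(row 1) − 1116·(row 2) gives 204532·m = 8146·2152 − 1116·15776 = -75824, so m = -18956/51133.
Then b = (15776 − 1116·(-18956/51133))/8146 = 101624/51133.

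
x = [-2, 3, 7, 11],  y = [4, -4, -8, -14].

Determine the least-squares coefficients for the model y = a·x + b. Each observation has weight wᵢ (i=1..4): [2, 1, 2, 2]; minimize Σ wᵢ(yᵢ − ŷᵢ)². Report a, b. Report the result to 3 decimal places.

With design matrix A, AᵀWA = [[357, 35]; [35, 7]] and AᵀWy = [-448, -40]ᵀ.
Δ = 357·7 − 35² = 1274.
a = ((-448)·7 − 35·(-40))/1274 = -124/91; b = (357·(-40) − 35·(-448))/1274 = 100/91.

a = -1.363, b = 1.099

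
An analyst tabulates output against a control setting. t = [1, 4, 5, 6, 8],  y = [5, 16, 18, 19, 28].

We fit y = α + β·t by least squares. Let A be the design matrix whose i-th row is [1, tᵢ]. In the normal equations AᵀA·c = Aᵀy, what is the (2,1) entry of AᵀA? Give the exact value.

24

Row 2 ↔ basis t, column 1 ↔ basis 1, so (AᵀA)_{2,1} = Σᵢ t = (1)·(1) + (4)·(1) + (5)·(1) + (6)·(1) + (8)·(1) = 24.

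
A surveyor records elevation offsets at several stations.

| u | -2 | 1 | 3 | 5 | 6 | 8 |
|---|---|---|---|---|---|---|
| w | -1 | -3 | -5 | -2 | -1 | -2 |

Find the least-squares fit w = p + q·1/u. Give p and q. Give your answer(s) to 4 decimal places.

p = -1.9707, q = -1.6422

Normal-equation sums: Σ1 = 6, Σ1/u = 53/40, Σ1/u·1/u = 20801/14400.
And Σw = -14, Σ1/u·w = -299/60.
Normal equations: [[6, 53/40]; [53/40, 20801/14400]]·[p, q]ᵀ = [-14, -299/60]ᵀ.
det = 6·(20801/14400) − (53/40)² = 1327/192.
p = ((-14)·(20801/14400) − (53/40)·(-299/60))/(1327/192) = -196132/99525; q = (6·(-299/60) − (53/40)·(-14))/(1327/192) = -10896/6635.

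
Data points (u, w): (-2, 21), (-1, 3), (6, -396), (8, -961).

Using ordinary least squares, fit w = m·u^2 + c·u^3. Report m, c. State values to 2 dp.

Entries of XᵀX: Σu^2·u^2 = 5409, Σu^2·u^3 = 40511, Σu^3·u^3 = 308865.
Right-hand side: Σu^2·w = -75673, Σu^3·w = -577739.
So XᵀX·[m, c]ᵀ = Xᵀw: [[5409, 40511]; [40511, 308865]]·[m, c]ᵀ = [-75673, -577739]ᵀ.
det = 5409·308865 − 40511² = 29509664.
m = ((-75673)·308865 − 40511·(-577739))/29509664 = 8010871/7377416; c = (5409·(-577739) − 40511·(-75673))/29509664 = -14850337/7377416.

m = 1.09, c = -2.01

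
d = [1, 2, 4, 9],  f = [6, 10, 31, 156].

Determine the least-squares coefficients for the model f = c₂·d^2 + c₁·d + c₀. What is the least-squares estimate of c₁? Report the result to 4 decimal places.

c₁ = -2.0835

With design matrix X, XᵀX = [[6834, 802, 102]; [802, 102, 16]; [102, 16, 4]] and Xᵀf = [13178, 1554, 203]ᵀ.
Inverting the 3×3 Gram matrix, [c₂, c₁, c₀]ᵀ = [11709/5618, -11705/5618, 16677/2809]ᵀ.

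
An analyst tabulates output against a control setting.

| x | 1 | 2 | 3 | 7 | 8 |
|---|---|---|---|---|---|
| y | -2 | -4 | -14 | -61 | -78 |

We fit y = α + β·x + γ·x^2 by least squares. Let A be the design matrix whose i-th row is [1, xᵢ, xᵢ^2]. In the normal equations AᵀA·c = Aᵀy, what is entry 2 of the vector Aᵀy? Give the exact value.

Entry 2 ↔ basis x, so (Aᵀy)_{2} = Σᵢ (x)·yᵢ = (1)·(-2) + (2)·(-4) + (3)·(-14) + (7)·(-61) + (8)·(-78) = -1103.

-1103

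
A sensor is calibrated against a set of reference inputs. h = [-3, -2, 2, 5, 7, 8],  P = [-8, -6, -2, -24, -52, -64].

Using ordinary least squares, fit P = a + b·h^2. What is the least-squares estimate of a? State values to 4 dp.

a = 0.5303

Compute the Gram sums: Σ1 = 6, Σh^2 = 155, Σh^2·h^2 = 7235.
Moment sums: ΣP = -156, Σh^2·P = -7348.
So AᵀA·[a, b]ᵀ = AᵀP: [[6, 155]; [155, 7235]]·[a, b]ᵀ = [-156, -7348]ᵀ.
Δ = 6·7235 − 155² = 19385.
a = ((-156)·7235 − 155·(-7348))/19385 = 2056/3877; b = (6·(-7348) − 155·(-156))/19385 = -19908/19385.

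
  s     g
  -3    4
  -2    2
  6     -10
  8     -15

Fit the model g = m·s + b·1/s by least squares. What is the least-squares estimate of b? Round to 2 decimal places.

b = 4.04

Compute the Gram sums: Σs·s = 113, Σs·1/s = 4, Σ1/s·1/s = 233/576.
For Aᵀg: Σs·g = -196, Σ1/s·g = -47/8.
Normal equations: [[113, 4]; [4, 233/576]]·[m, b]ᵀ = [-196, -47/8]ᵀ.
Determinant 113·(233/576) − 4² = 17113/576.
m = ((-196)·(233/576) − 4·(-47/8))/(17113/576) = -32132/17113; b = (113·(-47/8) − 4·(-196))/(17113/576) = 69192/17113.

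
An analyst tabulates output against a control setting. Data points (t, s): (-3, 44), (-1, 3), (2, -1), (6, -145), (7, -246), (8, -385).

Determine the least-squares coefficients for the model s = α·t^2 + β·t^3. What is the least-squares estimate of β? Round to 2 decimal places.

β = -0.99

Sums needed: Σt^2·t^2 = 7891, Σt^2·t^3 = 57139, Σt^3·t^3 = 427243.
And Σt^2·s = -41519, Σt^3·s = -314017.
Normal equations: [[7891, 57139]; [57139, 427243]]·[α, β]ᵀ = [-41519, -314017]ᵀ.
det = 7891·427243 − 57139² = 106509192.
α = ((-41519)·427243 − 57139·(-314017))/106509192 = 101957623/53254596; β = (7891·(-314017) − 57139·(-41519))/106509192 = -52777003/53254596.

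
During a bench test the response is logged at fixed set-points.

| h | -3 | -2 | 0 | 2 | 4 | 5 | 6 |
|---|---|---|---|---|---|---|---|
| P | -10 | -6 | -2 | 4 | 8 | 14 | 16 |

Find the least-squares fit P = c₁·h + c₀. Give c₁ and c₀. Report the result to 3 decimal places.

c₁ = 2.817, c₀ = -1.401

With design matrix A, AᵀA = [[94, 12]; [12, 7]] and AᵀP = [248, 24]ᵀ.
Determinant 94·7 − 12² = 514.
c₁ = (248·7 − 12·24)/514 = 724/257; c₀ = (94·24 − 12·248)/514 = -360/257.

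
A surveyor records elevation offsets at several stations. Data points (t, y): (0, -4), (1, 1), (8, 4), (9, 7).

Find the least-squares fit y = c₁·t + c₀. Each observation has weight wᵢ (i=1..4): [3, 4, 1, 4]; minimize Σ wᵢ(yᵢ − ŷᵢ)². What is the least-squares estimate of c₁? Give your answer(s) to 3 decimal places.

Compute the Gram sums: Σwᵢ·t·t = 392, Σwᵢ·t = 48, Σwᵢ·1 = 12.
For XᵀWy: Σwᵢ·t·y = 288, Σwᵢ·y = 24.
Normal equations: [[392, 48]; [48, 12]]·[c₁, c₀]ᵀ = [288, 24]ᵀ.
Δ = 392·12 − 48² = 2400.
c₁ = (288·12 − 48·24)/2400 = 24/25; c₀ = (392·24 − 48·288)/2400 = -46/25.

c₁ = 0.960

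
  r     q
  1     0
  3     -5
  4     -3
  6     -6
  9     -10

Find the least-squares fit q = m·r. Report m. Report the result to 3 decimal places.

Sums needed: Σr·r = 143.
And Σr·q = -153.
So AᵀA·[m]ᵀ = Aᵀq: [[143]]·[m]ᵀ = [-153]ᵀ.
Hence m = -153 / 143 ≈ -1.06993.

m = -1.070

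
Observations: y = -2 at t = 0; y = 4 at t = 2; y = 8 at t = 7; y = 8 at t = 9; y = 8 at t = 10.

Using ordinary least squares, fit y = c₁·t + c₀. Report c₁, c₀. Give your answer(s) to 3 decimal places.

Compute the Gram sums: Σt·t = 234, Σt = 28, Σ1 = 5.
Right-hand side: Σt·y = 216, Σy = 26.
Eliminating c₀: 5·(row 1) − 28·(row 2) gives 386·c₁ = 5·216 − 28·26 = 352, so c₁ = 176/193.
Then c₀ = (26 − 28·(176/193))/5 = 18/193.

c₁ = 0.912, c₀ = 0.093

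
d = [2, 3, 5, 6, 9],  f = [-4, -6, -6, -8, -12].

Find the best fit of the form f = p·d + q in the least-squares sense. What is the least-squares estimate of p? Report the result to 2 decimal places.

Entries of AᵀA: Σd·d = 155, Σd = 25, Σ1 = 5.
And Σd·f = -212, Σf = -36.
So AᵀA·[p, q]ᵀ = Aᵀf: [[155, 25]; [25, 5]]·[p, q]ᵀ = [-212, -36]ᵀ.
Eliminating q: 5·(row 1) − 25·(row 2) gives 150·p = 5·(-212) − 25·(-36) = -160, so p = -16/15.
Then q = ((-36) − 25·(-16/15))/5 = -28/15.

p = -1.07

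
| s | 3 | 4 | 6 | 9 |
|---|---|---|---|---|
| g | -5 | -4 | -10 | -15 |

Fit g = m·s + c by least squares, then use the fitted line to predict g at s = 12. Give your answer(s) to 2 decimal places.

Entries of MᵀM: Σs·s = 142, Σs = 22, Σ1 = 4.
And Σs·g = -226, Σg = -34.
So MᵀM·[m, c]ᵀ = Mᵀg: [[142, 22]; [22, 4]]·[m, c]ᵀ = [-226, -34]ᵀ.
Eliminating c: 4·(row 1) − 22·(row 2) gives 84·m = 4·(-226) − 22·(-34) = -156, so m = -13/7.
Then c = ((-34) − 22·(-13/7))/4 = 12/7.
At s = 12: ĝ = (-13/7)·(12) + (12/7)·(1) = -144/7.

ĝ = -20.57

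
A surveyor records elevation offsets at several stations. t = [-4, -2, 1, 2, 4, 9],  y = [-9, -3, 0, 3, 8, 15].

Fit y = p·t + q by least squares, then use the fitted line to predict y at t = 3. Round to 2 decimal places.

ŷ = 4.76

Sums needed: Σt·t = 122, Σt = 10, Σ1 = 6.
And Σt·y = 215, Σy = 14.
MᵀM·[p, q]ᵀ = Mᵀy becomes [[122, 10]; [10, 6]]·[p, q]ᵀ = [215, 14]ᵀ.
Δ = 122·6 − 10² = 632.
p = (215·6 − 10·14)/632 = 575/316; q = (122·14 − 10·215)/632 = -221/316.
At t = 3: ŷ = (575/316)·(3) + (-221/316)·(1) = 376/79.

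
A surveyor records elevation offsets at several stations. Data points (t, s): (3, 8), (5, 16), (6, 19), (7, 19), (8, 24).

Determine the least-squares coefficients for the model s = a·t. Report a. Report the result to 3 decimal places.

a = 2.967

MᵀM·[a]ᵀ = Mᵀs reads: 183·a = 543.
Hence a = 543 / 183 ≈ 2.96721.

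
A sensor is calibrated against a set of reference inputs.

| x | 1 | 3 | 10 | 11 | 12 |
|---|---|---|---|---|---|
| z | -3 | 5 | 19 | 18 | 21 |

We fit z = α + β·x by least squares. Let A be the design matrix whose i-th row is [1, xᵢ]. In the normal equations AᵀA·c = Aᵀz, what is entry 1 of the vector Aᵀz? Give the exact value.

60

Entry 1 ↔ basis 1, so (Aᵀz)_{1} = Σᵢ zᵢ = (1)·(-3) + (1)·(5) + (1)·(19) + (1)·(18) + (1)·(21) = 60.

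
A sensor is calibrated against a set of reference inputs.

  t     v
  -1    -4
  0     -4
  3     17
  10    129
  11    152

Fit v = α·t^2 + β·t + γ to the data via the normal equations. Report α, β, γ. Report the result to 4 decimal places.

α = 0.9620, β = 3.4967, γ = -2.5292

Setting ∂/∂α … = 0 gives: 24723·α + 2357·β + 231·γ = 31441;  2357·α + 231·β + 23·γ = 3017;  231·α + 23·β + 5·γ = 290.
Row-reducing yields α = 201271/209222, β = 731593/209222, γ = -264586/104611.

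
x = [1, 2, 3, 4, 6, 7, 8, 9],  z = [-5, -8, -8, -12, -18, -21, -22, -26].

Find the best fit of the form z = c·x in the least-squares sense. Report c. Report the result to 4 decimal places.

c = -2.9154

Entries of AᵀA: Σx·x = 260.
And Σx·z = -758.
AᵀA·[c]ᵀ = Aᵀz becomes [[260]]·[c]ᵀ = [-758]ᵀ.
c = (-758)/260 = -2.91538.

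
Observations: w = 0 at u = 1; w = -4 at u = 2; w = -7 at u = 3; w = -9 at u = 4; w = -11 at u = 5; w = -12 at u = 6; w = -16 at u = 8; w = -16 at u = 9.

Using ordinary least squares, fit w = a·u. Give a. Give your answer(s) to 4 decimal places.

Forming XᵀX = [[236]] and Xᵀw = [-464]ᵀ gives XᵀX·[a]ᵀ = Xᵀw.
a = (-464)/236 = -1.9661.

a = -1.9661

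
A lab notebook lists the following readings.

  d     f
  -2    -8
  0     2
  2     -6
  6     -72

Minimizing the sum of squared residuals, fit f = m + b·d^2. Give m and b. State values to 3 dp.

m = 1.469, b = -2.043

Forming XᵀX = [[4, 44]; [44, 1328]] and Xᵀf = [-84, -2648]ᵀ gives XᵀX·[m, b]ᵀ = Xᵀf.
det = 4·1328 − 44² = 3376.
m = ((-84)·1328 − 44·(-2648))/3376 = 310/211; b = (4·(-2648) − 44·(-84))/3376 = -431/211.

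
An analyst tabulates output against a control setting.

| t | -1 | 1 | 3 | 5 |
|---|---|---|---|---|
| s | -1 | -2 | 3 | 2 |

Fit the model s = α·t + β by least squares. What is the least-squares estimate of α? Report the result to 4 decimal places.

α = 0.7000

Compute the Gram sums: Σt·t = 36, Σt = 8, Σ1 = 4.
For Aᵀs: Σt·s = 18, Σs = 2.
So AᵀA·[α, β]ᵀ = Aᵀs: [[36, 8]; [8, 4]]·[α, β]ᵀ = [18, 2]ᵀ.
Eliminating β: 4·(row 1) − 8·(row 2) gives 80·α = 4·18 − 8·2 = 56, so α = 7/10.
Then β = (2 − 8·(7/10))/4 = -9/10.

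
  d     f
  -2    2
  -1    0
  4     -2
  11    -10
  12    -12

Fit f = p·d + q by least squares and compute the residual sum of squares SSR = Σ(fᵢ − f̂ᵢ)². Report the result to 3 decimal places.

SSR = 4.567

Forming AᵀA = [[286, 24]; [24, 5]] and Aᵀf = [-266, -22]ᵀ gives AᵀA·[p, q]ᵀ = Aᵀf.
Δ = 286·5 − 24² = 854.
p = ((-266)·5 − 24·(-22))/854 = -401/427; q = (286·(-22) − 24·(-266))/854 = 46/427.
Residuals: 6/427, -447/427, 704/427, 95/427, -358/427; SSR = 1950/427.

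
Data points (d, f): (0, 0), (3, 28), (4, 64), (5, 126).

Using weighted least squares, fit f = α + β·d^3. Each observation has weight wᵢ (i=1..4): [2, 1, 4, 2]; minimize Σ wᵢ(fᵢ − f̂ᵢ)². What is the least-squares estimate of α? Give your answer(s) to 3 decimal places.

Setting ∂/∂α … = 0 gives: 9·α + 533·β = 536;  533·α + 48363·β = 48640.
det = 9·48363 − 533² = 151178.
α = (536·48363 − 533·48640)/151178 = -1276/75589; β = (9·48640 − 533·536)/151178 = 76036/75589.

α = -0.017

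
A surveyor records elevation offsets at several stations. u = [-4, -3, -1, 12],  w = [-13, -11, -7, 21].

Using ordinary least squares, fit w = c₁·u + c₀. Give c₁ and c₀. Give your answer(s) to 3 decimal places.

Entries of MᵀM: Σu·u = 170, Σu = 4, Σ1 = 4.
For Mᵀw: Σu·w = 344, Σw = -10.
Eliminating c₀: 4·(row 1) − 4·(row 2) gives 664·c₁ = 4·344 − 4·(-10) = 1416, so c₁ = 177/83.
Then c₀ = ((-10) − 4·(177/83))/4 = -769/166.

c₁ = 2.133, c₀ = -4.633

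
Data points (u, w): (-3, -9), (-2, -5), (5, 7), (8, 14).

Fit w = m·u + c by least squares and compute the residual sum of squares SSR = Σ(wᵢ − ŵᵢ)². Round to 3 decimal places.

SSR = 2.703

Entries of XᵀX: Σu·u = 102, Σu = 8, Σ1 = 4.
And Σu·w = 184, Σw = 7.
Determinant 102·4 − 8² = 344.
m = (184·4 − 8·7)/344 = 85/43; c = (102·7 − 8·184)/344 = -379/172.
Residuals: -149/172, 199/172, -117/172, 67/172; SSR = 465/172.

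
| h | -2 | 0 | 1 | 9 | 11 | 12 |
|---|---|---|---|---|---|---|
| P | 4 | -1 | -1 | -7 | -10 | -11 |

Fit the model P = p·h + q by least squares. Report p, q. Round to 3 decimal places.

p = -0.941, q = 0.531

Setting ∂/∂p … = 0 gives: 351·p + 31·q = -314;  31·p + 6·q = -26.
Eliminating q: 6·(row 1) − 31·(row 2) gives 1145·p = 6·(-314) − 31·(-26) = -1078, so p = -1078/1145.
Then q = ((-26) − 31·(-1078/1145))/6 = 608/1145.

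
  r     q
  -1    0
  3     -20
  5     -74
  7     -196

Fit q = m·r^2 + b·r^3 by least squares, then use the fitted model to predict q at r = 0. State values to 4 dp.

q̂ = 0.0000

The normal system MᵀM·[m, b]ᵀ = Mᵀq is [[3108, 20174]; [20174, 134004]]·[m, b]ᵀ = [-11634, -77018]ᵀ.
Δ = 3108·134004 − 20174² = 9494156.
m = ((-11634)·134004 − 20174·(-77018))/9494156 = -187193/339077; b = (3108·(-77018) − 20174·(-11634))/9494156 = -166701/339077.
At r = 0: q̂ = (-187193/339077)·(0) + (-166701/339077)·(0) = 0.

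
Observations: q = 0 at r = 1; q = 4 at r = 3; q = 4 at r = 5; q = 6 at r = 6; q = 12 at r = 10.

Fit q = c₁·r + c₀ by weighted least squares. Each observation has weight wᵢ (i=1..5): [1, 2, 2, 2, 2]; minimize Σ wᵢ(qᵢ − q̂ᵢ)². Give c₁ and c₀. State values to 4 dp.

From the data, Σwᵢ·r·r = 341, Σwᵢ·r = 49, Σwᵢ·1 = 9.
Moment sums: Σwᵢ·r·q = 376, Σwᵢ·q = 52.
Normal equations: [[341, 49]; [49, 9]]·[c₁, c₀]ᵀ = [376, 52]ᵀ.
Eliminating c₀: 9·(row 1) − 49·(row 2) gives 668·c₁ = 9·376 − 49·52 = 836, so c₁ = 209/167.
Then c₀ = (52 − 49·(209/167))/9 = -173/167.

c₁ = 1.2515, c₀ = -1.0359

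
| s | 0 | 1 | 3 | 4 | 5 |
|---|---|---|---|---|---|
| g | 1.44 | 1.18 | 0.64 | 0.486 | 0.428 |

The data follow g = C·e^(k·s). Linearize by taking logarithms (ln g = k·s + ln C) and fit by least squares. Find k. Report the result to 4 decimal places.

Linearized form: ln g = k·s + ln C. From the 5 transformed points,
Σs = 13.0000, Σ(s)² = 51.0000, Σln g = -1.4863, Σs·ln g = -8.3027.
Equations: 51.0000·k + 13.0000·ln C = -8.3027;  13.0000·k + 5·ln C = -1.4863.
Δ = 51.0000·5 − (13.0000)² = 86.0000; k = (-8.3027·5 − 13.0000·-1.4863)/86.0000 = -0.25804, ln C = (51.0000·-1.4863 − 13.0000·-8.3027)/86.0000 = 0.37364.

k = -0.2580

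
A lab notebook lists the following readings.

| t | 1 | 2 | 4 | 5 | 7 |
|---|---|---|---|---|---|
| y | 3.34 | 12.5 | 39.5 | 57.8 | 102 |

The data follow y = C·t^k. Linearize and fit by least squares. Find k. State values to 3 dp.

k = 1.747

Taking logs, ln y = k·ln t + ln C, so regress ln y on ln t.
Sums: Σln t = 5.6348, Σ(ln t)² = 8.7791, Σln y = 16.0900, Σln t·ln y = 22.3764.
Normal system: [[8.7791, 5.6348]; [5.6348, 5]]·[k, ln C]ᵀ = [22.3764, 16.0900]ᵀ.
Solving (det = 12.1448): k = 1.74712, ln C = 1.24906.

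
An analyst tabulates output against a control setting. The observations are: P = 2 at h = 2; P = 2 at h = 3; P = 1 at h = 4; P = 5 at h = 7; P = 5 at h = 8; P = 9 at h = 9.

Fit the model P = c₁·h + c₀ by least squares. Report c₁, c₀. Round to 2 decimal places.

c₁ = 0.92, c₀ = -1.04

Entries of AᵀA: Σh·h = 223, Σh = 33, Σ1 = 6.
Right-hand side: Σh·P = 170, ΣP = 24.
AᵀA·[c₁, c₀]ᵀ = AᵀP becomes [[223, 33]; [33, 6]]·[c₁, c₀]ᵀ = [170, 24]ᵀ.
det = 223·6 − 33² = 249.
c₁ = (170·6 − 33·24)/249 = 76/83; c₀ = (223·24 − 33·170)/249 = -86/83.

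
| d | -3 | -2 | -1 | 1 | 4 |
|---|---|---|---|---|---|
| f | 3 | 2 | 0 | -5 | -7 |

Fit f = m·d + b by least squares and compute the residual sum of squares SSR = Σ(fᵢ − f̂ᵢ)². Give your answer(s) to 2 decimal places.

SSR = 4.25

AᵀA·[m, b]ᵀ = Aᵀf reads: 31·m + (-1)·b = -46;  (-1)·m + 5·b = -7.
Determinant 31·5 − (-1)² = 154.
m = ((-46)·5 − (-1)·(-7))/154 = -237/154; b = (31·(-7) − (-1)·(-46))/154 = -263/154.
Residuals: 1/11, 97/154, 13/77, -135/77, 19/22; SSR = 655/154.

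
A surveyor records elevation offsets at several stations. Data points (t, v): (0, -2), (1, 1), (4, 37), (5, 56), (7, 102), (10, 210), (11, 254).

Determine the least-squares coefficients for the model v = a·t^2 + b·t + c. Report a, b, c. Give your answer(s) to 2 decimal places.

a = 1.99, b = 1.34, c = -1.76

The normal equations are: 27924·a + 2864·b + 312·c = 58725;  2864·a + 312·b + 38·c = 6037;  312·a + 38·b + 7·c = 658.
(Σt^2·t^2 = 27924, Σt^2·t = 2864, Σt^2 = 312, Σt·t = 312, Σt = 38, Σ1 = 7, Σt^2·v = 58725, Σt·v = 6037, Σv = 658.)
Inverting the 3×3 Gram matrix, [a, b, c]ᵀ = [390125/196532, 263859/196532, -173399/98266]ᵀ.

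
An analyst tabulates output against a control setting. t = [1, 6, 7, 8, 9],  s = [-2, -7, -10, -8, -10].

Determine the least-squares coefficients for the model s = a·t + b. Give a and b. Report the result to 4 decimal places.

The normal equations are: 231·a + 31·b = -268;  31·a + 5·b = -37.
(Σt·t = 231, Σt = 31, Σ1 = 5, Σt·s = -268, Σs = -37.)
det = 231·5 − 31² = 194.
a = ((-268)·5 − 31·(-37))/194 = -193/194; b = (231·(-37) − 31·(-268))/194 = -239/194.

a = -0.9948, b = -1.2320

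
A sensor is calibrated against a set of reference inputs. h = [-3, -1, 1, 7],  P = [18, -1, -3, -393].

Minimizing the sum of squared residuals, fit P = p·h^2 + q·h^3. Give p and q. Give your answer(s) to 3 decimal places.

p = -1.018, q = -1.000

The normal system MᵀM·[p, q]ᵀ = MᵀP is [[2484, 16564]; [16564, 118380]]·[p, q]ᵀ = [-19099, -135287]ᵀ.
Eliminating q: 118380·(row 1) − 16564·(row 2) gives 19689824·p = 118380·(-19099) − 16564·(-135287) = -20045752, so p = -2505719/2461228.
Then q = ((-135287) − 16564·(-2505719/2461228))/118380 = -1231067/1230614.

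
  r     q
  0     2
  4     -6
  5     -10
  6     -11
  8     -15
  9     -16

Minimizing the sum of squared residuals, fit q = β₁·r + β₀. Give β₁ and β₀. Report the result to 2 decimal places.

From the data, Σr·r = 222, Σr = 32, Σ1 = 6.
Moment sums: Σr·q = -404, Σq = -56.
Normal equations: [[222, 32]; [32, 6]]·[β₁, β₀]ᵀ = [-404, -56]ᵀ.
Determinant 222·6 − 32² = 308.
β₁ = ((-404)·6 − 32·(-56))/308 = -158/77; β₀ = (222·(-56) − 32·(-404))/308 = 124/77.

β₁ = -2.05, β₀ = 1.61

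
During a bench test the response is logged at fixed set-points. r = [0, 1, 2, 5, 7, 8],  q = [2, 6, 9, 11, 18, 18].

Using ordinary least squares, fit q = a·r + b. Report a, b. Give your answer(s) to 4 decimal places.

Compute the Gram sums: Σr·r = 143, Σr = 23, Σ1 = 6.
For Aᵀq: Σr·q = 349, Σq = 64.
So AᵀA·[a, b]ᵀ = Aᵀq: [[143, 23]; [23, 6]]·[a, b]ᵀ = [349, 64]ᵀ.
det = 143·6 − 23² = 329.
a = (349·6 − 23·64)/329 = 622/329; b = (143·64 − 23·349)/329 = 1125/329.

a = 1.8906, b = 3.4195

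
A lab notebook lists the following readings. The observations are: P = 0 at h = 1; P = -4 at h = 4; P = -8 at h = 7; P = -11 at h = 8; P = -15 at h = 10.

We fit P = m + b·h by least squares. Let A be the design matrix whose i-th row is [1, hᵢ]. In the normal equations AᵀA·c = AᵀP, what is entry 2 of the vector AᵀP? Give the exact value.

-310

Entry 2 ↔ basis h, so (AᵀP)_{2} = Σᵢ (h)·Pᵢ = (1)·(0) + (4)·(-4) + (7)·(-8) + (8)·(-11) + (10)·(-15) = -310.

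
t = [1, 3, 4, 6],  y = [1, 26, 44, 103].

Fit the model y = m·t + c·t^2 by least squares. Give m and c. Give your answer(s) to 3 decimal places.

Sums needed: Σt·t = 62, Σt·t^2 = 308, Σt^2·t^2 = 1634.
Right-hand side: Σt·y = 873, Σt^2·y = 4647.
det = 62·1634 − 308² = 6444.
m = (873·1634 − 308·4647)/6444 = -799/1074; c = (62·4647 − 308·873)/6444 = 3205/1074.

m = -0.744, c = 2.984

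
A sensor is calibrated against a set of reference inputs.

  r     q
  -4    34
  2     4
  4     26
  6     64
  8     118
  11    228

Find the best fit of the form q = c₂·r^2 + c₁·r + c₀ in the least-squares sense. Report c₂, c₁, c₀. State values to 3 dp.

c₂ = 1.990, c₁ = -0.980, c₀ = -1.824

Forming XᵀX = [[20561, 2067, 257]; [2067, 257, 27]; [257, 27, 6]] and Xᵀq = [38420, 3812, 474]ᵀ gives XᵀX·[c₂, c₁, c₀]ᵀ = Xᵀq.
Solving the 3×3 system (Gaussian elimination) gives c₂ = 694593/349049, c₁ = -342241/349049, c₀ = -636778/349049.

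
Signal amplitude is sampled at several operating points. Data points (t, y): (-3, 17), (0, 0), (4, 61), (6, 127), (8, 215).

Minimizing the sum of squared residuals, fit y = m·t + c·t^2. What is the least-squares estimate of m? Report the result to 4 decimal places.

The normal equations are: 125·m + 765·c = 2675;  765·m + 5729·c = 19461.
det = 125·5729 − 765² = 130900.
m = (2675·5729 − 765·19461)/130900 = 2573/770; c = (125·19461 − 765·2675)/130900 = 7725/2618.

m = 3.3416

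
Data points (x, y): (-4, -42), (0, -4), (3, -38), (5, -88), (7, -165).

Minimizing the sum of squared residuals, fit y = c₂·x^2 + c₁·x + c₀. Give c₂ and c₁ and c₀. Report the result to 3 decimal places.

The normal equations are: 3363·c₂ + 431·c₁ + 99·c₀ = -11299;  431·c₂ + 99·c₁ + 11·c₀ = -1541;  99·c₂ + 11·c₁ + 5·c₀ = -337.
Solving the 3×3 system (Gaussian elimination) gives c₂ = -219475/74344, c₁ = -169163/74344, c₀ = -146511/37172.

c₂ = -2.952, c₁ = -2.275, c₀ = -3.941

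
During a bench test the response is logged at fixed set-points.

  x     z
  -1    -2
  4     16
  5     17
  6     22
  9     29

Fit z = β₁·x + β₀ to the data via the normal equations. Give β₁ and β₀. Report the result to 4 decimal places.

With design matrix A, AᵀA = [[159, 23]; [23, 5]] and Aᵀz = [544, 82]ᵀ.
det = 159·5 − 23² = 266.
β₁ = (544·5 − 23·82)/266 = 417/133; β₀ = (159·82 − 23·544)/266 = 263/133.

β₁ = 3.1353, β₀ = 1.9774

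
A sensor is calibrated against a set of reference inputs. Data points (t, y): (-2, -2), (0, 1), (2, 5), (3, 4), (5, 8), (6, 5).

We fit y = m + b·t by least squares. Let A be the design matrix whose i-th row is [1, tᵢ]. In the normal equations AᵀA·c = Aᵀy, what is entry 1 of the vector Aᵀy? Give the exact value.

21

Entry 1 ↔ basis 1, so (Aᵀy)_{1} = Σᵢ yᵢ = (1)·(-2) + (1)·(1) + (1)·(5) + (1)·(4) + (1)·(8) + (1)·(5) = 21.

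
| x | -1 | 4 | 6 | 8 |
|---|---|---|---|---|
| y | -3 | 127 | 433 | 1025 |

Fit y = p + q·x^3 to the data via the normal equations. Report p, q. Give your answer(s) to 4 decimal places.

p = -0.8404, q = 2.0042

The normal equations are: 4·p + 791·q = 1582;  791·p + 312897·q = 626459.
(Σ1 = 4, Σx^3 = 791, Σx^3·x^3 = 312897, Σy = 1582, Σx^3·y = 626459.)
Eliminating q: 312897·(row 1) − 791·(row 2) gives 625907·p = 312897·1582 − 791·626459 = -526015, so p = -4655/5539.
Then q = (626459 − 791·(-4655/5539))/312897 = 1254474/625907.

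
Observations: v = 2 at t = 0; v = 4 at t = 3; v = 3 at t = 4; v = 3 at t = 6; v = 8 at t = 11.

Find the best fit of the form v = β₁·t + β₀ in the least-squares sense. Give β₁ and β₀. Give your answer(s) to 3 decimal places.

β₁ = 0.509, β₀ = 1.557

With design matrix M, MᵀM = [[182, 24]; [24, 5]] and Mᵀv = [130, 20]ᵀ.
det = 182·5 − 24² = 334.
β₁ = (130·5 − 24·20)/334 = 85/167; β₀ = (182·20 − 24·130)/334 = 260/167.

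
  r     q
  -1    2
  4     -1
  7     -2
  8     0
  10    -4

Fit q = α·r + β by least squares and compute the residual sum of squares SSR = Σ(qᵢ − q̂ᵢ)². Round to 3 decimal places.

SSR = 6.011

Entries of AᵀA: Σr·r = 230, Σr = 28, Σ1 = 5.
Right-hand side: Σr·q = -60, Σq = -5.
Normal equations: [[230, 28]; [28, 5]]·[α, β]ᵀ = [-60, -5]ᵀ.
Determinant 230·5 − 28² = 366.
α = ((-60)·5 − 28·(-5))/366 = -80/183; β = (230·(-5) − 28·(-60))/366 = 265/183.
Residuals: 7/61, -128/183, -71/183, 125/61, -197/183; SSR = 1100/183.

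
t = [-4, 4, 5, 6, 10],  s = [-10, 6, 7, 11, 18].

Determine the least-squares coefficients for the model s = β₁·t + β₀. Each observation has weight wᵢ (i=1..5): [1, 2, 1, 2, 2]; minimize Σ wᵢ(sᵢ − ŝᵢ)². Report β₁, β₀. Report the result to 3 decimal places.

Forming XᵀWX = [[345, 41]; [41, 8]] and XᵀWs = [615, 67]ᵀ gives XᵀWX·[β₁, β₀]ᵀ = XᵀWs.
Δ = 345·8 − 41² = 1079.
β₁ = (615·8 − 41·67)/1079 = 2173/1079; β₀ = (345·67 − 41·615)/1079 = -2100/1079.

β₁ = 2.014, β₀ = -1.946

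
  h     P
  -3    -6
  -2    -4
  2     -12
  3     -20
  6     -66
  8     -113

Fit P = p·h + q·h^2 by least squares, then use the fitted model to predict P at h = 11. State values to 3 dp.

The normal equations are: 126·p + 728·q = -1358;  728·p + 5586·q = -9906.
(Σh·h = 126, Σh·h^2 = 728, Σh^2·h^2 = 5586, Σh·P = -1358, Σh^2·P = -9906.)
Eliminating q: 5586·(row 1) − 728·(row 2) gives 173852·p = 5586·(-1358) − 728·(-9906) = -374220, so p = -13365/6209.
Then q = ((-9906) − 728·(-13365/6209))/5586 = -9269/6209.
At h = 11: P̂ = (-13365/6209)·(11) + (-9269/6209)·(121) = -1268564/6209.

P̂ = -204.311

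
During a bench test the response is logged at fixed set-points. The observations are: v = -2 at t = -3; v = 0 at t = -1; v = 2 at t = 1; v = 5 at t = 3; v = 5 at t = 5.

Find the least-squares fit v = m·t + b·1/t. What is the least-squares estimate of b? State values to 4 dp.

b = 0.0000

Sums needed: Σt·t = 45, Σt·1/t = 5, Σ1/t·1/t = 509/225.
For Aᵀv: Σt·v = 48, Σ1/t·v = 16/3.
Normal equations: [[45, 5]; [5, 509/225]]·[m, b]ᵀ = [48, 16/3]ᵀ.
Eliminating b: (509/225)·(row 1) − 5·(row 2) gives (384/5)·m = (509/225)·48 − 5·(16/3) = 2048/25, so m = 16/15.
Then b = ((16/3) − 5·(16/15))/(509/225) = 0.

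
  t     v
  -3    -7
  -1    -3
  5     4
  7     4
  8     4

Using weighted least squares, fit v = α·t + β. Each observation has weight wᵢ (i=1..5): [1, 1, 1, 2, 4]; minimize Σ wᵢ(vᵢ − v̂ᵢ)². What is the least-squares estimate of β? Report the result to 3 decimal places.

The normal system XᵀWX·[α, β]ᵀ = XᵀWv is [[389, 47]; [47, 9]]·[α, β]ᵀ = [228, 18]ᵀ.
Eliminating β: 9·(row 1) − 47·(row 2) gives 1292·α = 9·228 − 47·18 = 1206, so α = 603/646.
Then β = (18 − 47·(603/646))/9 = -1857/646.

β = -2.875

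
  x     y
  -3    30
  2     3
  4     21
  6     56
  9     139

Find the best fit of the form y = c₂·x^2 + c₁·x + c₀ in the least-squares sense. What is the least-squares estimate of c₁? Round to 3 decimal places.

Sums needed: Σx^2·x^2 = 8210, Σx^2·x = 990, Σx^2 = 146, Σx·x = 146, Σx = 18, Σ1 = 5.
For Mᵀy: Σx^2·y = 13893, Σx·y = 1587, Σy = 249.
So MᵀM·[c₂, c₁, c₀]ᵀ = Mᵀy: [[8210, 990, 146]; [990, 146, 18]; [146, 18, 5]]·[c₂, c₁, c₀]ᵀ = [13893, 1587, 249]ᵀ.
Solving the 3×3 system (Gaussian elimination) gives c₂ = 22605/10918, c₁ = -18213/5459, c₀ = 7392/5459.

c₁ = -3.336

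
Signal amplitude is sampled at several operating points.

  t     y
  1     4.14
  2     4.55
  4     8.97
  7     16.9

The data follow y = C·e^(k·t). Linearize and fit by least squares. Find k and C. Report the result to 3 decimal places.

k = 0.246, C = 3.089

Taking logs, ln y = k·t + ln C, so regress ln y on t.
Over the data: Σt = 14.0000, Σ(t)² = 70.0000, Σln y = 7.9570, Σt·ln y = 33.0177.
Normal system: [[70.0000, 14.0000]; [14.0000, 4]]·[k, ln C]ᵀ = [33.0177, 7.9570]ᵀ.
Δ = 70.0000·4 − (14.0000)² = 84.0000; k = (33.0177·4 − 14.0000·7.9570)/84.0000 = 0.24610, ln C = (70.0000·7.9570 − 14.0000·33.0177)/84.0000 = 1.12790, so C = exp(1.12790) = 3.08917.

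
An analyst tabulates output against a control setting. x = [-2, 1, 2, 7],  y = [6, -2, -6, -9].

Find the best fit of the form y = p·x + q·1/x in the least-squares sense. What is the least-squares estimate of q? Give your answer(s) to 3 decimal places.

Forming MᵀM = [[58, 4]; [4, 149/98]] and Mᵀy = [-89, -65/7]ᵀ gives MᵀM·[p, q]ᵀ = Mᵀy.
Δ = 58·(149/98) − 4² = 3537/49.
p = ((-89)·(149/98) − 4·(-65/7))/(3537/49) = -1069/786; q = (58·(-65/7) − 4·(-89))/(3537/49) = -994/393.

q = -2.529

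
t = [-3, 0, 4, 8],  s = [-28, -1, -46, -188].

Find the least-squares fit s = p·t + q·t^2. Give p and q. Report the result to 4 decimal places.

p = 0.4021, q = -2.9869

Entries of AᵀA: Σt·t = 89, Σt·t^2 = 549, Σt^2·t^2 = 4433.
Moment sums: Σt·s = -1604, Σt^2·s = -13020.
Normal equations: [[89, 549]; [549, 4433]]·[p, q]ᵀ = [-1604, -13020]ᵀ.
Δ = 89·4433 − 549² = 93136.
p = ((-1604)·4433 − 549·(-13020))/93136 = 4681/11642; q = (89·(-13020) − 549·(-1604))/93136 = -34773/11642.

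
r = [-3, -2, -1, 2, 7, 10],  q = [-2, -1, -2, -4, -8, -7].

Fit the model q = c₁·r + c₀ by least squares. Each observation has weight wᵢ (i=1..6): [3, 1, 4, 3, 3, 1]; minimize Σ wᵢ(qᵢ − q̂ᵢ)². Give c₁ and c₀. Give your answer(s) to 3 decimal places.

Entries of MᵀWM: Σwᵢ·r·r = 294, Σwᵢ·r = 22, Σwᵢ·1 = 15.
Moment sums: Σwᵢ·r·q = -234, Σwᵢ·q = -58.
Normal equations: [[294, 22]; [22, 15]]·[c₁, c₀]ᵀ = [-234, -58]ᵀ.
Determinant 294·15 − 22² = 3926.
c₁ = ((-234)·15 − 22·(-58))/3926 = -1117/1963; c₀ = (294·(-58) − 22·(-234))/3926 = -5952/1963.

c₁ = -0.569, c₀ = -3.032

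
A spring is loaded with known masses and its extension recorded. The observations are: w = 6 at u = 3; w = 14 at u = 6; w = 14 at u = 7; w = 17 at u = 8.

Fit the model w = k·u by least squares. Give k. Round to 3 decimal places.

k = 2.127

From the data, Σu·u = 158.
For Xᵀw: Σu·w = 336.
Hence k = 336 / 158 ≈ 2.12658.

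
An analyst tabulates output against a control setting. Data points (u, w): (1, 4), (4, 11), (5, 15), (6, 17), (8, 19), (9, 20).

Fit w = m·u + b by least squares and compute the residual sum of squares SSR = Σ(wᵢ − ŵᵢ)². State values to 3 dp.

Sums needed: Σu·u = 223, Σu = 33, Σ1 = 6.
For Mᵀw: Σu·w = 557, Σw = 86.
det = 223·6 − 33² = 249.
m = (557·6 − 33·86)/249 = 168/83; b = (223·86 − 33·557)/249 = 797/249.
Residuals: -305/249, -74/249, 418/249, 412/249, -98/249, -353/249; SSR = 2318/249.

SSR = 9.309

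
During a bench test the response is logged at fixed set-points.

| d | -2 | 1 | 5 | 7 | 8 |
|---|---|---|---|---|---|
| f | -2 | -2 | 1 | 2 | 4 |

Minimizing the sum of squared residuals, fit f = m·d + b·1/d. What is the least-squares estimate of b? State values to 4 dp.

b = -1.6222

The normal equations are: 143·m + 5·b = 53;  5·m + (103961/78400)·b = -1/70.
(Σd·d = 143, Σd·1/d = 5, Σ1/d·1/d = 103961/78400, Σd·f = 53, Σ1/d·f = -1/70.)
det = 143·(103961/78400) − 5² = 12906423/78400.
m = (53·(103961/78400) − 5·(-1/70))/(12906423/78400) = 612837/1434047; b = (143·(-1/70) − 5·53)/(12906423/78400) = -2326240/1434047.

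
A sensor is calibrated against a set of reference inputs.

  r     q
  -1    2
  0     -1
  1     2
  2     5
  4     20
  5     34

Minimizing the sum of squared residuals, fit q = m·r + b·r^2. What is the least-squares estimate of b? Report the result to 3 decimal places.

b = 1.422

Forming AᵀA = [[47, 197]; [197, 899]] and Aᵀq = [260, 1194]ᵀ gives AᵀA·[m, b]ᵀ = Aᵀq.
Δ = 47·899 − 197² = 3444.
m = (260·899 − 197·1194)/3444 = -739/1722; b = (47·1194 − 197·260)/3444 = 2449/1722.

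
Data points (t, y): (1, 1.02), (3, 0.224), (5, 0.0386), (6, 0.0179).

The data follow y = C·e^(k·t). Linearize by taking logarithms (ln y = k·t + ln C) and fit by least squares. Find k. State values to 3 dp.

k = -0.817

With ln yᵢ as the transformed response and tᵢ as the regressor:
AᵀA = [[71.0000, 15.0000]; [15.0000, 4]], rhs = [-44.8788, -8.7538]ᵀ  (here Σt = 15.0000, Σ(t)² = 71.0000, Σln y = -8.7538, Σt·ln y = -44.8788).
Δ = 71.0000·4 − (15.0000)² = 59.0000; k = (-44.8788·4 − 15.0000·-8.7538)/59.0000 = -0.81710, ln C = (71.0000·-8.7538 − 15.0000·-44.8788)/59.0000 = 0.87567.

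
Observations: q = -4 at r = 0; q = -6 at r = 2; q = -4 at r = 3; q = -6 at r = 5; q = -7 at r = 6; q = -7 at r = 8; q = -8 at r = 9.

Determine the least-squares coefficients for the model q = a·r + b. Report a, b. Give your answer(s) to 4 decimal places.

From the data, Σr·r = 219, Σr = 33, Σ1 = 7.
For Mᵀq: Σr·q = -224, Σq = -42.
Normal equations: [[219, 33]; [33, 7]]·[a, b]ᵀ = [-224, -42]ᵀ.
Eliminating b: 7·(row 1) − 33·(row 2) gives 444·a = 7·(-224) − 33·(-42) = -182, so a = -91/222.
Then b = ((-42) − 33·(-91/222))/7 = -301/74.

a = -0.4099, b = -4.0676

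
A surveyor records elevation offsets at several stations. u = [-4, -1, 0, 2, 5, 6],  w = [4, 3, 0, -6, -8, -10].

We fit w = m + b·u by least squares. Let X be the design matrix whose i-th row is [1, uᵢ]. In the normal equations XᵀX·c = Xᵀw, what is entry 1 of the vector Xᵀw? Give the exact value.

-17

Entry 1 ↔ basis 1, so (Xᵀw)_{1} = Σᵢ wᵢ = (1)·(4) + (1)·(3) + (1)·(0) + (1)·(-6) + (1)·(-8) + (1)·(-10) = -17.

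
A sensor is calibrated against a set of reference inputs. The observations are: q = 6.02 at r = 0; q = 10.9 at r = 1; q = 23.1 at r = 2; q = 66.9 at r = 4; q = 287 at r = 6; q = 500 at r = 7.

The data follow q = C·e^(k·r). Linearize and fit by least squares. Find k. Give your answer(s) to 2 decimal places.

k = 0.63

Taking logs, ln q = k·r + ln C, so regress ln q on r.
AᵀA = [[106.0000, 20.0000]; [20.0000, 6]], rhs = [102.9404, 23.4010]ᵀ  (here Σr = 20.0000, Σ(r)² = 106.0000, Σln q = 23.4010, Σr·ln q = 102.9404).
Slope k = (n·Σr·ln q − Σr·Σln q)/(n·Σ(r)² − (Σr)²) = (6·102.9404 − 20.0000·23.4010)/236.0000 = 0.63399; ln C = (Σln q − k·Σr)/n = 1.78685.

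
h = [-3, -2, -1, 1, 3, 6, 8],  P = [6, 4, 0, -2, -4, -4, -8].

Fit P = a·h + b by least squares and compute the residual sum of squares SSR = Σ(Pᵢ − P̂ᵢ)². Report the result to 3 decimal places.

Forming XᵀX = [[124, 12]; [12, 7]] and XᵀP = [-128, -8]ᵀ gives XᵀX·[a, b]ᵀ = XᵀP.
Δ = 124·7 − 12² = 724.
a = ((-128)·7 − 12·(-8))/724 = -200/181; b = (124·(-8) − 12·(-128))/724 = 136/181.
Residuals: 350/181, 188/181, -336/181, -298/181, -260/181, 340/181, 16/181; SSR = 3000/181.

SSR = 16.575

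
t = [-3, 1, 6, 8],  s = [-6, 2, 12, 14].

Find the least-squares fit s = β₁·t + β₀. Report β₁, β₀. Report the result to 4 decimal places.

Entries of AᵀA: Σt·t = 110, Σt = 12, Σ1 = 4.
For Aᵀs: Σt·s = 204, Σs = 22.
Eliminating β₀: 4·(row 1) − 12·(row 2) gives 296·β₁ = 4·204 − 12·22 = 552, so β₁ = 69/37.
Then β₀ = (22 − 12·(69/37))/4 = -7/74.

β₁ = 1.8649, β₀ = -0.0946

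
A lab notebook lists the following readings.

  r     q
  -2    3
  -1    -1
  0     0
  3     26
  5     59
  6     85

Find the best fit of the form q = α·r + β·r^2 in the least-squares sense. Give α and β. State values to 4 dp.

AᵀA·[α, β]ᵀ = Aᵀq reads: 75·α + 359·β = 878;  359·α + 2019·β = 4780.
(Σr·r = 75, Σr·r^2 = 359, Σr^2·r^2 = 2019, Σr·q = 878, Σr^2·q = 4780.)
Δ = 75·2019 − 359² = 22544.
α = (878·2019 − 359·4780)/22544 = 28331/11272; β = (75·4780 − 359·878)/22544 = 21649/11272.

α = 2.5134, β = 1.9206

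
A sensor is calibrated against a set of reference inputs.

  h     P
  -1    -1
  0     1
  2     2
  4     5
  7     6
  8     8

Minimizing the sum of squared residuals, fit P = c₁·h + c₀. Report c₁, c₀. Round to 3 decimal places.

Compute the Gram sums: Σh·h = 134, Σh = 20, Σ1 = 6.
Right-hand side: Σh·P = 131, ΣP = 21.
So MᵀM·[c₁, c₀]ᵀ = MᵀP: [[134, 20]; [20, 6]]·[c₁, c₀]ᵀ = [131, 21]ᵀ.
Determinant 134·6 − 20² = 404.
c₁ = (131·6 − 20·21)/404 = 183/202; c₀ = (134·21 − 20·131)/404 = 97/202.

c₁ = 0.906, c₀ = 0.480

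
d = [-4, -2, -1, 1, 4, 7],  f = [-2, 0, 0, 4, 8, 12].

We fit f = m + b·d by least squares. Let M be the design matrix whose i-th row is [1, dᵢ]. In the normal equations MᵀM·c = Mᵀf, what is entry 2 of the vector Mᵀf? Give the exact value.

Entry 2 ↔ basis d, so (Mᵀf)_{2} = Σᵢ (d)·fᵢ = (-4)·(-2) + (-2)·(0) + (-1)·(0) + (1)·(4) + (4)·(8) + (7)·(12) = 128.

128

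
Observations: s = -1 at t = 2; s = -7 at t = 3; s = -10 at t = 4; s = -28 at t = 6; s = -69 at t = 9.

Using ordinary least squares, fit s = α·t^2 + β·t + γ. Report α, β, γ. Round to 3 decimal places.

α = -1.005, β = 1.455, γ = -0.646

The normal equations are: 8210·α + 1044·β + 146·γ = -6824;  1044·α + 146·β + 24·γ = -852;  146·α + 24·β + 5·γ = -115.
(Σt^2·t^2 = 8210, Σt^2·t = 1044, Σt^2 = 146, Σt·t = 146, Σt = 24, Σ1 = 5, Σt^2·s = -6824, Σt·s = -852, Σs = -115.)
Row-reducing yields α = -431/429, β = 16/11, γ = -277/429.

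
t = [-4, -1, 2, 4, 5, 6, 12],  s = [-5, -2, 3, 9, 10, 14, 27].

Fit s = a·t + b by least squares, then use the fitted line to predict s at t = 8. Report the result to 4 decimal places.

With design matrix A, AᵀA = [[242, 24]; [24, 7]] and Aᵀs = [522, 56]ᵀ.
Eliminating b: 7·(row 1) − 24·(row 2) gives 1118·a = 7·522 − 24·56 = 2310, so a = 1155/559.
Then b = (56 − 24·(1155/559))/7 = 512/559.
At t = 8: ŝ = (1155/559)·(8) + (512/559)·(1) = 9752/559.

ŝ = 17.4454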